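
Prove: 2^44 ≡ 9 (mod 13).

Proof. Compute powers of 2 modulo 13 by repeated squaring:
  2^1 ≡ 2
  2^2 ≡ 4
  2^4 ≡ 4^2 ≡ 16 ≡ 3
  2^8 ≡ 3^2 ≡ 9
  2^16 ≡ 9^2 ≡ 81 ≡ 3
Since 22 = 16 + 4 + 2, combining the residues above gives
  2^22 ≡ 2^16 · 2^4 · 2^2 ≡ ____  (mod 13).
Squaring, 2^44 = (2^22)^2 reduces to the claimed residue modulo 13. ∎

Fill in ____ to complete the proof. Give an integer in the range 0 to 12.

10

Multiply the listed residues: 3 · 3 · 4 = 9 → 36.
Reducing modulo 13: 36 = 2·13 + 10, so 2^22 ≡ 10.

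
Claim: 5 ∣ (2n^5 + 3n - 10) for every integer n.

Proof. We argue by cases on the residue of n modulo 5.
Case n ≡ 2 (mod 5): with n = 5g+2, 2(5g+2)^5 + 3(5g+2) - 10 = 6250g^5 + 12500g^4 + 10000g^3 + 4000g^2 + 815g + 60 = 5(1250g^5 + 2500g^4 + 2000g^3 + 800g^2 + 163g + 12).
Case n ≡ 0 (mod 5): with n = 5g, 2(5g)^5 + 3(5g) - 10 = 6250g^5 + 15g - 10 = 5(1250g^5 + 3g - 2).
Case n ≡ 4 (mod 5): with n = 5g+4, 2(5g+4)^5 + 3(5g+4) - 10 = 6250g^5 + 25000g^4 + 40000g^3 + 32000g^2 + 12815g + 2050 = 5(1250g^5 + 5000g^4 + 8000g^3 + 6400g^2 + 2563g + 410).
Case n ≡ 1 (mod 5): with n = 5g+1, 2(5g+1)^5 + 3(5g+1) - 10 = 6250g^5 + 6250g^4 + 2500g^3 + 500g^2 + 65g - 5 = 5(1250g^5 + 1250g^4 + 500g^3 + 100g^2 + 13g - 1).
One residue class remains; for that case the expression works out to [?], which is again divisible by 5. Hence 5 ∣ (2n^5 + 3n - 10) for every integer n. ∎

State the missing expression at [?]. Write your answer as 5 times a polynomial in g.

Only n ≡ 3 (mod 5) is unaccounted for. Put n = 5g+3:
2(5g+3)^5 + 3(5g+3) - 10 expands to 6250g^5 + 18750g^4 + 22500g^3 + 13500g^2 + 4065g + 485,
and factoring out 5 leaves 5(1250g^5 + 3750g^4 + 4500g^3 + 2700g^2 + 813g + 97).

5(1250g^5 + 3750g^4 + 4500g^3 + 2700g^2 + 813g + 97)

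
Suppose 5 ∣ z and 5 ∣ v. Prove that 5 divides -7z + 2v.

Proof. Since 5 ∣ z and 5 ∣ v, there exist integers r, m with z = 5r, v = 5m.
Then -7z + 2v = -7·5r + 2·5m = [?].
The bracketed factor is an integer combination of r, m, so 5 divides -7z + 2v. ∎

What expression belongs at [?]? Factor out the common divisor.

Pull the common 5 out of every term: -7·5r + 2·5m = 5(2m - 7r).
2m - 7r is an integer, which exhibits the divisibility.

5(2m - 7r)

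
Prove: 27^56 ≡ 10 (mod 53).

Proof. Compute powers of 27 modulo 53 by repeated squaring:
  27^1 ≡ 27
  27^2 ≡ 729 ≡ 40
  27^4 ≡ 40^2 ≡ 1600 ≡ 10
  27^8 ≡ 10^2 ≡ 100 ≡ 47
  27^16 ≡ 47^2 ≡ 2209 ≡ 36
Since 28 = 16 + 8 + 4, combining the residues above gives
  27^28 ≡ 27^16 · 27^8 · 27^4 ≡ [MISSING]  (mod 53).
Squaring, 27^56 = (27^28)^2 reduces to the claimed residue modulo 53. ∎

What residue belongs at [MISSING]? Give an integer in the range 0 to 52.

Multiply the listed residues: 36 · 47 · 10 = 1692 → 16920.
Reducing modulo 53: 16920 = 319·53 + 13, so 27^28 ≡ 13.

13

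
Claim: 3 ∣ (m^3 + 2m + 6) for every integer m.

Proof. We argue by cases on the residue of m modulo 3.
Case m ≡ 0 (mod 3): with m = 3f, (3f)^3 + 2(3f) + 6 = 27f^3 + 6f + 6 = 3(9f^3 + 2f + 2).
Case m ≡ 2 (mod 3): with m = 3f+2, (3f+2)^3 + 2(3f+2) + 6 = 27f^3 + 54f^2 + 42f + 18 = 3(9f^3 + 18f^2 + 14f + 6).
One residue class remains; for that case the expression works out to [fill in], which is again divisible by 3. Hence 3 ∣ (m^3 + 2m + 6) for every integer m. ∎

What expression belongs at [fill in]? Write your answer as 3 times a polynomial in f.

3(9f^3 + 9f^2 + 5f + 3)

Only m ≡ 1 (mod 3) is unaccounted for. Put m = 3f+1:
(3f+1)^3 + 2(3f+1) + 6 expands to 27f^3 + 27f^2 + 15f + 9,
and factoring out 3 leaves 3(9f^3 + 9f^2 + 5f + 3).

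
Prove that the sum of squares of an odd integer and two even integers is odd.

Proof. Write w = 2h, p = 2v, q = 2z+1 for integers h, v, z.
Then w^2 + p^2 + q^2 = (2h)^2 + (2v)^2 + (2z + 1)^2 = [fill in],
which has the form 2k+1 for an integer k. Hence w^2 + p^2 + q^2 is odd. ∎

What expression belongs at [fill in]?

Expanding: (2h)^2 + (2v)^2 + (2z + 1)^2 = 4h^2 + 4v^2 + 4z^2 + 4z + 1.
Every term except the constant is even, so this is 2(2h^2 + 2v^2 + 2z^2 + 2z) + 1,
and 2h^2 + 2v^2 + 2z^2 + 2z ∈ ℤ gives the required form.

2(2h^2 + 2v^2 + 2z^2 + 2z) + 1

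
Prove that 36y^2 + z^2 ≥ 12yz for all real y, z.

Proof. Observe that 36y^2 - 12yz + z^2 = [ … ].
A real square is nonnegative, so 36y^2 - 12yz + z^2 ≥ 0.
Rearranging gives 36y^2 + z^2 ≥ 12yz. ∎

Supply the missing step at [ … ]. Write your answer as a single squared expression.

(6y - z)^2

36y^2 - 12yz + z^2 is a perfect-square trinomial: the outer terms are (6y)^2 and (z)^2, and the cross term is -2·6y·z.
So 36y^2 - 12yz + z^2 = (6y - z)^2 ≥ 0.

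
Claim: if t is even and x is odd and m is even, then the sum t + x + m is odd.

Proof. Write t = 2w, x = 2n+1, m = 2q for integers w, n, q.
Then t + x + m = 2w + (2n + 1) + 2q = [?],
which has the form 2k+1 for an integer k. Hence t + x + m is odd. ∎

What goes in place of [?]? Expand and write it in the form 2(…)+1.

Expanding: 2w + (2n + 1) + 2q = 2n + 2q + 2w + 1.
Every term except the constant is even, so this is 2(n + q + w) + 1,
and n + q + w ∈ ℤ gives the required form.

2(n + q + w) + 1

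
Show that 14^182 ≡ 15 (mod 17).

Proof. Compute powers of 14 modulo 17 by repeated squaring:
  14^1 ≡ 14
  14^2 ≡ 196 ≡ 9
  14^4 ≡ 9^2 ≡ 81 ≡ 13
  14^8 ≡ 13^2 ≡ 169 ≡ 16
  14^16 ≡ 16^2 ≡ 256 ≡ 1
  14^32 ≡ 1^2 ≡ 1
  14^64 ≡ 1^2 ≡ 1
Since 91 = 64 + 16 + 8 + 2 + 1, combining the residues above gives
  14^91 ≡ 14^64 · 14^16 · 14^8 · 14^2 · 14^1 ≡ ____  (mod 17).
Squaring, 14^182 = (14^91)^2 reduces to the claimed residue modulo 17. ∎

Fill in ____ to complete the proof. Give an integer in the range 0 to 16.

10

Multiply the listed residues: 1 · 1 · 16 · 9 · 14 = 1 → 16 → 144 → 2016.
Reducing modulo 17: 2016 = 118·17 + 10, so 14^91 ≡ 10.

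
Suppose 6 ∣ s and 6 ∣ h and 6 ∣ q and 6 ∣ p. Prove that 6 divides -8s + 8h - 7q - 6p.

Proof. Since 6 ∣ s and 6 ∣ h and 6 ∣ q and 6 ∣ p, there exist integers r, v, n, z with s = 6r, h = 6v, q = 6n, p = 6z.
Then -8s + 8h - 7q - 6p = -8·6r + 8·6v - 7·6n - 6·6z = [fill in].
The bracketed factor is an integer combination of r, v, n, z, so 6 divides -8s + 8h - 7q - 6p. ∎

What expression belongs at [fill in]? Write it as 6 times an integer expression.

6(-7n - 8r + 8v - 6z)

Pull the common 6 out of every term: -8·6r + 8·6v - 7·6n - 6·6z = 6(-7n - 8r + 8v - 6z).
-7n - 8r + 8v - 6z is an integer, which exhibits the divisibility.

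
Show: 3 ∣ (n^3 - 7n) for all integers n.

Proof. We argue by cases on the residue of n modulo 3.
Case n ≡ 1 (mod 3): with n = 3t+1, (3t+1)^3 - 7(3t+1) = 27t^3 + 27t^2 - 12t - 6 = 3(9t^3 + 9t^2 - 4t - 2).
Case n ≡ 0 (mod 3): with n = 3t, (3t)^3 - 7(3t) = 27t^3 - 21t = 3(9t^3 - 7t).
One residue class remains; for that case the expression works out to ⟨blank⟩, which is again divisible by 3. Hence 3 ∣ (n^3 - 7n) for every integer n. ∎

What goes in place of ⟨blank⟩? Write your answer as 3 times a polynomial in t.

Only n ≡ 2 (mod 3) is unaccounted for. Put n = 3t+2:
(3t+2)^3 - 7(3t+2) expands to 27t^3 + 54t^2 + 15t - 6,
and factoring out 3 leaves 3(9t^3 + 18t^2 + 5t - 2).

3(9t^3 + 18t^2 + 5t - 2)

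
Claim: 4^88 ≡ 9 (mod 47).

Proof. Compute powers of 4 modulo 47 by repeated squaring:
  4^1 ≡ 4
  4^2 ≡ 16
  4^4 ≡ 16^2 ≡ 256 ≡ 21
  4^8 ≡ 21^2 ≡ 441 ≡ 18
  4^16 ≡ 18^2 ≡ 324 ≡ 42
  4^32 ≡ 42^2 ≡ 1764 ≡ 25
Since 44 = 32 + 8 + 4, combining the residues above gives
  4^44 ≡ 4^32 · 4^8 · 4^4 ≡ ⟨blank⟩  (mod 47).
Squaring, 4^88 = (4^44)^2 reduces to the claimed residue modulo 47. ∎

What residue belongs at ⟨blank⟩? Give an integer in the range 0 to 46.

Multiply the listed residues: 25 · 18 · 21 = 450 → 9450.
Reducing modulo 47: 9450 = 201·47 + 3, so 4^44 ≡ 3.

3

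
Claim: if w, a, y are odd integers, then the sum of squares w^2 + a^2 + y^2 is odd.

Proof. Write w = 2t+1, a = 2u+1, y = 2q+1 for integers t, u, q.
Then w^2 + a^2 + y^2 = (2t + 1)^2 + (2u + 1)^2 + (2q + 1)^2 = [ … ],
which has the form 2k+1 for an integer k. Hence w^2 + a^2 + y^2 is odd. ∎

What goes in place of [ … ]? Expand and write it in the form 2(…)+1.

2(2q^2 + 2q + 2t^2 + 2t + 2u^2 + 2u + 1) + 1

Expanding: (2t + 1)^2 + (2u + 1)^2 + (2q + 1)^2 = 4q^2 + 4q + 4t^2 + 4t + 4u^2 + 4u + 3.
Every term except the constant is even, so this is 2(2q^2 + 2q + 2t^2 + 2t + 2u^2 + 2u + 1) + 1,
and 2q^2 + 2q + 2t^2 + 2t + 2u^2 + 2u + 1 ∈ ℤ gives the required form.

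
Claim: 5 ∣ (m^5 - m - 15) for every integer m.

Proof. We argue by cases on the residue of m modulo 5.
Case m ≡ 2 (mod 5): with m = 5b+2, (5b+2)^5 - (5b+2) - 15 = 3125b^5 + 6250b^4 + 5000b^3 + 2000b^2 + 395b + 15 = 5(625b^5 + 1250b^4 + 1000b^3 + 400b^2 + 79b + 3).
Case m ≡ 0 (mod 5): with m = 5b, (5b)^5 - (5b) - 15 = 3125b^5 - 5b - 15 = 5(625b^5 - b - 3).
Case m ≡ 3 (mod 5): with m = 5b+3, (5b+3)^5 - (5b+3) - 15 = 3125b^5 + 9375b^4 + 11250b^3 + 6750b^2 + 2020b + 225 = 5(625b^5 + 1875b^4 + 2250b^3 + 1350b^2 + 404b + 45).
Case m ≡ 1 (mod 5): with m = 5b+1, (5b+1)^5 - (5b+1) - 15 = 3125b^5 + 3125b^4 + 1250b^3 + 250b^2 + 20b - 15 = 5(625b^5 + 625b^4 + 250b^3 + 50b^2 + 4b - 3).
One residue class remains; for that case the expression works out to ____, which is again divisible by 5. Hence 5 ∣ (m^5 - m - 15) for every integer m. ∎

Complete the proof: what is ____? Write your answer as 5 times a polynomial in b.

Only m ≡ 4 (mod 5) is unaccounted for. Put m = 5b+4:
(5b+4)^5 - (5b+4) - 15 expands to 3125b^5 + 12500b^4 + 20000b^3 + 16000b^2 + 6395b + 1005,
and factoring out 5 leaves 5(625b^5 + 2500b^4 + 4000b^3 + 3200b^2 + 1279b + 201).

5(625b^5 + 2500b^4 + 4000b^3 + 3200b^2 + 1279b + 201)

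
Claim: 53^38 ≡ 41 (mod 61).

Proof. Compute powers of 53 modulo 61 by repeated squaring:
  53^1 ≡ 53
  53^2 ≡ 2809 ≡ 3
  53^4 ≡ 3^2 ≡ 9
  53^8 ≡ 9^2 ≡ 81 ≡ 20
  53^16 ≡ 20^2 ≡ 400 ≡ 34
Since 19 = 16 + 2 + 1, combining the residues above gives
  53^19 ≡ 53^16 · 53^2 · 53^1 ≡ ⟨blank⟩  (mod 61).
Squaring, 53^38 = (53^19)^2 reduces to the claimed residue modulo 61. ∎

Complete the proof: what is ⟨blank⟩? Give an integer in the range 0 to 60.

Multiply the listed residues: 34 · 3 · 53 = 102 → 5406.
Reducing modulo 61: 5406 = 88·61 + 38, so 53^19 ≡ 38.

38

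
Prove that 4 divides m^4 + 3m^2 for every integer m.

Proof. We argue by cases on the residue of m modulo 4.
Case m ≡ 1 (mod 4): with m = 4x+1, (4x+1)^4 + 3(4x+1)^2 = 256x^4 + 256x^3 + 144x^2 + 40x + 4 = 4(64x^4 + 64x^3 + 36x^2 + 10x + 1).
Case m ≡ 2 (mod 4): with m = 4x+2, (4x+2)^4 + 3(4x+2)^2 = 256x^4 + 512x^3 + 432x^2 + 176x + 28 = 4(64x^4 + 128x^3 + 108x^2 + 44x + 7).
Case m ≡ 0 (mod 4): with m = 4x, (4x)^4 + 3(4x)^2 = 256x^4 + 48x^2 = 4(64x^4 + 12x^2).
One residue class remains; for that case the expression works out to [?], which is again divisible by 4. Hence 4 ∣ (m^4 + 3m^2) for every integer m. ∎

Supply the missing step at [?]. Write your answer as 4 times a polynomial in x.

4(64x^4 + 192x^3 + 228x^2 + 126x + 27)

Only m ≡ 3 (mod 4) is unaccounted for. Put m = 4x+3:
(4x+3)^4 + 3(4x+3)^2 expands to 256x^4 + 768x^3 + 912x^2 + 504x + 108,
and factoring out 4 leaves 4(64x^4 + 192x^3 + 228x^2 + 126x + 27).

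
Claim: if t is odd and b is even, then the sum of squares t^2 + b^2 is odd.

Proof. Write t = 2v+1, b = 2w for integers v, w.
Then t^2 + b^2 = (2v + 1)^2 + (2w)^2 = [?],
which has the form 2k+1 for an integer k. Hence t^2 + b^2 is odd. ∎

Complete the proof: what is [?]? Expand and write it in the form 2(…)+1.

2(2v^2 + 2v + 2w^2) + 1

Expanding: (2v + 1)^2 + (2w)^2 = 4v^2 + 4v + 4w^2 + 1.
Every term except the constant is even, so this is 2(2v^2 + 2v + 2w^2) + 1,
and 2v^2 + 2v + 2w^2 ∈ ℤ gives the required form.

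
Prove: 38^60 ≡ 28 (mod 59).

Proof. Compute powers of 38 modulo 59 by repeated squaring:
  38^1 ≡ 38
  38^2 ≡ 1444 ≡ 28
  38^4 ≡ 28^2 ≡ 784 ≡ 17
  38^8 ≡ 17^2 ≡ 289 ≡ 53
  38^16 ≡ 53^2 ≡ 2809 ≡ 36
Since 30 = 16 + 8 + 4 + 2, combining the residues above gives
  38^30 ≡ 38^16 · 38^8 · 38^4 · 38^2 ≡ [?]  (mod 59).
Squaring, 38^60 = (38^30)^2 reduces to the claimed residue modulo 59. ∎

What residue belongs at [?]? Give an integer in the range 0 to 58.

Multiply the listed residues: 36 · 53 · 17 · 28 = 1908 → 32436 → 908208.
Reducing modulo 59: 908208 = 15393·59 + 21, so 38^30 ≡ 21.

21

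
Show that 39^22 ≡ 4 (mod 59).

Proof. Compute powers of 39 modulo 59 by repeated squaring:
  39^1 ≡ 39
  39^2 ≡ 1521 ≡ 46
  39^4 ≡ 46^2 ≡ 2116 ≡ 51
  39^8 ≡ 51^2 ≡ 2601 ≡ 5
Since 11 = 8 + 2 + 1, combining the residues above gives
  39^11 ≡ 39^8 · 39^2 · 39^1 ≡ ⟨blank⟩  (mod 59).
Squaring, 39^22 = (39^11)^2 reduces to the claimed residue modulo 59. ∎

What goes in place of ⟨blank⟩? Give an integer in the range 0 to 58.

2

39^8 · 39^2 · 39^1 ≡ 5 · 46 · 39 = 8970.
8970 mod 59 = 2, so 39^11 ≡ 2 (mod 59).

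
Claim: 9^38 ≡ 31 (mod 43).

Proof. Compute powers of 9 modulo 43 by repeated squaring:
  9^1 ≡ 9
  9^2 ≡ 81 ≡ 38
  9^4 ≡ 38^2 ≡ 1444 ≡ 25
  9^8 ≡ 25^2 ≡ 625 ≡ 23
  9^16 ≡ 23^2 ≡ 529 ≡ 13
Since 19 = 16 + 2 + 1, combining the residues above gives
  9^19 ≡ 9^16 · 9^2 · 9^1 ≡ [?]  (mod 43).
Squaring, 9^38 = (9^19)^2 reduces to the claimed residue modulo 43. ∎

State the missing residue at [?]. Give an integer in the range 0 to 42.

17

Multiply the listed residues: 13 · 38 · 9 = 494 → 4446.
Reducing modulo 43: 4446 = 103·43 + 17, so 9^19 ≡ 17.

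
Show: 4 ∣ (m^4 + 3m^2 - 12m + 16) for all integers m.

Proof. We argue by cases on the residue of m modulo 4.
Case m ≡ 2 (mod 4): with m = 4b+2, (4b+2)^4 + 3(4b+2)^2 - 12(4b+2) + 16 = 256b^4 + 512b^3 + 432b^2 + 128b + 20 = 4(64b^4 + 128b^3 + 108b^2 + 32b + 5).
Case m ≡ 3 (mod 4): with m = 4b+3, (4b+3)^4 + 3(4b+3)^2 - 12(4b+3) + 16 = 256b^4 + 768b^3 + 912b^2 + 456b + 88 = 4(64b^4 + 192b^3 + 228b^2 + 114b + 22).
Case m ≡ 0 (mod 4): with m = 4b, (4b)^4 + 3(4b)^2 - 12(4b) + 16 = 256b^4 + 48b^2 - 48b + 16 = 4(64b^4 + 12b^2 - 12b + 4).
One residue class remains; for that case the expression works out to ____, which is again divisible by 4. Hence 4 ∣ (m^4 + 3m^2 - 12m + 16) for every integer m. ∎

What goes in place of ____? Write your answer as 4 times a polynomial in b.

Only m ≡ 1 (mod 4) is unaccounted for. Put m = 4b+1:
(4b+1)^4 + 3(4b+1)^2 - 12(4b+1) + 16 expands to 256b^4 + 256b^3 + 144b^2 - 8b + 8,
and factoring out 4 leaves 4(64b^4 + 64b^3 + 36b^2 - 2b + 2).

4(64b^4 + 64b^3 + 36b^2 - 2b + 2)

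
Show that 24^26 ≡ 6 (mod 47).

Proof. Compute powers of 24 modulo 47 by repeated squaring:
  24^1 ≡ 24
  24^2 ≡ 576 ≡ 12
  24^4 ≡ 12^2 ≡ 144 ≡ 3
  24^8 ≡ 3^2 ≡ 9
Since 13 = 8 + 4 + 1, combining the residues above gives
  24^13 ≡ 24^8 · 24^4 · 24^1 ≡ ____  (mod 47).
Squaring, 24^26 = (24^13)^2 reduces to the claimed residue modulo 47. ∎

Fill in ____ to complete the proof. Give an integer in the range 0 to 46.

37

24^8 · 24^4 · 24^1 ≡ 9 · 3 · 24 = 648.
648 mod 47 = 37, so 24^13 ≡ 37 (mod 47).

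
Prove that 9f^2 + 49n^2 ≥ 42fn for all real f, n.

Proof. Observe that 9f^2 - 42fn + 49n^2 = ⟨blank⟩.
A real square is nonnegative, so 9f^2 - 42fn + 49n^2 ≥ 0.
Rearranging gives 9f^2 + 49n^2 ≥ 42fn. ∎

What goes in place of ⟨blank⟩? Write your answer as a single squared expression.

(3f - 7n)^2

The leading and trailing coefficients are 3^2 and 7^2, and 42 = 2·3·7, so the trinomial is (3f - 7n)^2.
Hence 9f^2 - 42fn + 49n^2 ≥ 0.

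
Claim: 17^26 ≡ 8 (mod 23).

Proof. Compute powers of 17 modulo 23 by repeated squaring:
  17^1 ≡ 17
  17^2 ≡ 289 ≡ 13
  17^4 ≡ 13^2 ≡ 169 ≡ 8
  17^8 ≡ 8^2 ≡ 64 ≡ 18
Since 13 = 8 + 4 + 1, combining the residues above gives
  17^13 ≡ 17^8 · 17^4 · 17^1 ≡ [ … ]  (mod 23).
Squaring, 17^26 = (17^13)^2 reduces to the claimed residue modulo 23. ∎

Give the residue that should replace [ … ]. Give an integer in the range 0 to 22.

10

Multiply the listed residues: 18 · 8 · 17 = 144 → 2448.
Reducing modulo 23: 2448 = 106·23 + 10, so 17^13 ≡ 10.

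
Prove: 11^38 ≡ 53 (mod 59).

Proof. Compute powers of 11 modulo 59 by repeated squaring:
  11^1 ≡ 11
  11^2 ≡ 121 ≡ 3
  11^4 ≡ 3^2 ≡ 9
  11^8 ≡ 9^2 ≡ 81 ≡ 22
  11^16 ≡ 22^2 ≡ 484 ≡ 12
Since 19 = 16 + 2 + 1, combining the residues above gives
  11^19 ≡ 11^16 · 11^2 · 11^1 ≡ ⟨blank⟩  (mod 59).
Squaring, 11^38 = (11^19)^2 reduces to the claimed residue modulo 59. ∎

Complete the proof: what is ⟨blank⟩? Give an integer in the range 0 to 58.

42

Multiply the listed residues: 12 · 3 · 11 = 36 → 396.
Reducing modulo 59: 396 = 6·59 + 42, so 11^19 ≡ 42.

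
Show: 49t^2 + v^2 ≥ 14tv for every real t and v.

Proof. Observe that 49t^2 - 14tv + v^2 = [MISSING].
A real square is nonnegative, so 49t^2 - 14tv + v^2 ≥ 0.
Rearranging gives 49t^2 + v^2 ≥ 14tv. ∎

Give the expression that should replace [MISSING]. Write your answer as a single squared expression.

The leading and trailing coefficients are 7^2 and 1^2, and 14 = 2·7·1, so the trinomial is (7t - v)^2.
Hence 49t^2 - 14tv + v^2 ≥ 0.

(7t - v)^2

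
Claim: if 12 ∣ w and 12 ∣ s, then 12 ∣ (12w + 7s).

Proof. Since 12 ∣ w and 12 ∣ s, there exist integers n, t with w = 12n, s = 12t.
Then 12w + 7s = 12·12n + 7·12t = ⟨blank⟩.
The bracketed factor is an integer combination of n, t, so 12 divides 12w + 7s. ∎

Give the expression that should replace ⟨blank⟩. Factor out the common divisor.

Pull the common 12 out of every term: 12·12n + 7·12t = 12(12n + 7t).
12n + 7t is an integer, which exhibits the divisibility.

12(12n + 7t)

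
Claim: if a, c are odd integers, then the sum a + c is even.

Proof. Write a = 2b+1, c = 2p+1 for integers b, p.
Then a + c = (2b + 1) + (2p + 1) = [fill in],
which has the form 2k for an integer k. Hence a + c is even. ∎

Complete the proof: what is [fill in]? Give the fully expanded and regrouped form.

2(b + p + 1)

Expanding: (2b + 1) + (2p + 1) = 2b + 2p + 2.
Every term is even; pulling out the factor of 2 gives 2(b + p + 1).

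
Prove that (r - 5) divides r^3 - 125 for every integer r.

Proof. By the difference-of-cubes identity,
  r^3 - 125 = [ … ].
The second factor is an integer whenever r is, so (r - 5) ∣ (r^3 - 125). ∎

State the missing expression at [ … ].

Polynomial division of r^3 - 125 by r - 5 leaves remainder 0 and quotient r^2 + 5r + 25.
Hence r^3 - 125 = (r - 5)(r^2 + 5r + 25).

(r - 5)(r^2 + 5r + 25)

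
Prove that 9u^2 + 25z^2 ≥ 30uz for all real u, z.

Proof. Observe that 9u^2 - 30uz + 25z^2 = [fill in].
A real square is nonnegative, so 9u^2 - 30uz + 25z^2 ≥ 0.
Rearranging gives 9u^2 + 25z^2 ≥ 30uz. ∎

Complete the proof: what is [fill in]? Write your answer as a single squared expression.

(3u - 5z)^2

9u^2 - 30uz + 25z^2 is a perfect-square trinomial: the outer terms are (3u)^2 and (5z)^2, and the cross term is -2·3u·5z.
So 9u^2 - 30uz + 25z^2 = (3u - 5z)^2 ≥ 0.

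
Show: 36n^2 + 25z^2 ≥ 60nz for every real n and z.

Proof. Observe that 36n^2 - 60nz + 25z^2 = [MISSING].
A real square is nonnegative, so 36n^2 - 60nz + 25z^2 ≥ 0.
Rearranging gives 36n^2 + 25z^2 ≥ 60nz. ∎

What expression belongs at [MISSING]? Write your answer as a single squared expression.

(6n - 5z)^2

36n^2 - 60nz + 25z^2 is a perfect-square trinomial: the outer terms are (6n)^2 and (5z)^2, and the cross term is -2·6n·5z.
So 36n^2 - 60nz + 25z^2 = (6n - 5z)^2 ≥ 0.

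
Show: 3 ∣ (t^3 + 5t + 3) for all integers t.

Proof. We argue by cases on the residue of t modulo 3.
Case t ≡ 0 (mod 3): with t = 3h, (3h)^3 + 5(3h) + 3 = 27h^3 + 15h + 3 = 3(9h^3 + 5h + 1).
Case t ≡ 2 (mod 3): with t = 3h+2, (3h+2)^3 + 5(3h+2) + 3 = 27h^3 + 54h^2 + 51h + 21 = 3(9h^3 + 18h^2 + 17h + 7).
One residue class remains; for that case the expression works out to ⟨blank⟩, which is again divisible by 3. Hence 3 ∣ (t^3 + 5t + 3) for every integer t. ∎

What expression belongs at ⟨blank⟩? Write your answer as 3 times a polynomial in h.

Only t ≡ 1 (mod 3) is unaccounted for. Put t = 3h+1:
(3h+1)^3 + 5(3h+1) + 3 expands to 27h^3 + 27h^2 + 24h + 9,
and factoring out 3 leaves 3(9h^3 + 9h^2 + 8h + 3).

3(9h^3 + 9h^2 + 8h + 3)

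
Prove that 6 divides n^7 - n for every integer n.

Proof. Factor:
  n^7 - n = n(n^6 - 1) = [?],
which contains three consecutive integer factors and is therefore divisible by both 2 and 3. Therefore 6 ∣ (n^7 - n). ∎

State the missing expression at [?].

(n - 1)n(n + 1)(n^4 + n^2 + 1)

n^6 - 1 = (n^2 - 1)(n^4 + n^2 + 1), and n^2 - 1 = (n-1)(n+1).
So n(n^6 - 1) = (n - 1)n(n + 1)(n^4 + n^2 + 1).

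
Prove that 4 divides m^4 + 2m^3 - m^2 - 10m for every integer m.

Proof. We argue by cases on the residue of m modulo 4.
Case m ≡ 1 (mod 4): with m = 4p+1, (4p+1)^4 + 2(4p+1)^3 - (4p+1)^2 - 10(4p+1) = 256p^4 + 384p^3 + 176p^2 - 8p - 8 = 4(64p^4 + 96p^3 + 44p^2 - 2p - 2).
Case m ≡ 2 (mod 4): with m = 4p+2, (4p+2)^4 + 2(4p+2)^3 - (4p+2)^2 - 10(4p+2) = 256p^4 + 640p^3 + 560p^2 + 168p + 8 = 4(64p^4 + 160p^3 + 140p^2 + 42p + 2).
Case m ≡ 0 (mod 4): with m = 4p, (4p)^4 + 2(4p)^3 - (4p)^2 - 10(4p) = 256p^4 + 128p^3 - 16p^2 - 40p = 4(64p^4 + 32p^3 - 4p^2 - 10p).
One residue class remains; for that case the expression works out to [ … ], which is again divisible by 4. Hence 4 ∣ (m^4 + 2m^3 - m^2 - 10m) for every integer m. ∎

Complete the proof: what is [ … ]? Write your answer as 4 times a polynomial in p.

The residues treated are {1, 2, 0}, so the missing case is m ≡ 3 (mod 4); write m = 4p+3.
Then (4p+3)^4 + 2(4p+3)^3 - (4p+3)^2 - 10(4p+3) = 256p^4 + 896p^3 + 1136p^2 + 584p + 96 = 4(64p^4 + 224p^3 + 284p^2 + 146p + 24).

4(64p^4 + 224p^3 + 284p^2 + 146p + 24)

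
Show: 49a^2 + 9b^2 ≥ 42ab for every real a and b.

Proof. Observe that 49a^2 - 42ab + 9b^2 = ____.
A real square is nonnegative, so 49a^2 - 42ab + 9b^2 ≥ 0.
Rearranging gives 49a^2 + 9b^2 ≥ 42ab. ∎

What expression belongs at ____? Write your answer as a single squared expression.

(7a - 3b)^2

49a^2 - 42ab + 9b^2 is a perfect-square trinomial: the outer terms are (7a)^2 and (3b)^2, and the cross term is -2·7a·3b.
So 49a^2 - 42ab + 9b^2 = (7a - 3b)^2 ≥ 0.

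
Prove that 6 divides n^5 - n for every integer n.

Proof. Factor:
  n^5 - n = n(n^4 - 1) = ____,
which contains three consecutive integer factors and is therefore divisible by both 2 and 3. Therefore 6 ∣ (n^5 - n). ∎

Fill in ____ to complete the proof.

(n - 1)n(n + 1)(n^2 + 1)

n^4 - 1 = (n^2 - 1)(n^2 + 1), and n^2 - 1 = (n-1)(n+1).
So n(n^4 - 1) = (n - 1)n(n + 1)(n^2 + 1).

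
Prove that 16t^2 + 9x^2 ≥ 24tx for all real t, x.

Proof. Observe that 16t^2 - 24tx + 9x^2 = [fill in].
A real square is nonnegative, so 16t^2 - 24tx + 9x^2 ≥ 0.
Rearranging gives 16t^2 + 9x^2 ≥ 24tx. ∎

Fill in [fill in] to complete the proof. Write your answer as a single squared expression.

(4t - 3x)^2

16t^2 - 24tx + 9x^2 is a perfect-square trinomial: the outer terms are (4t)^2 and (3x)^2, and the cross term is -2·4t·3x.
So 16t^2 - 24tx + 9x^2 = (4t - 3x)^2 ≥ 0.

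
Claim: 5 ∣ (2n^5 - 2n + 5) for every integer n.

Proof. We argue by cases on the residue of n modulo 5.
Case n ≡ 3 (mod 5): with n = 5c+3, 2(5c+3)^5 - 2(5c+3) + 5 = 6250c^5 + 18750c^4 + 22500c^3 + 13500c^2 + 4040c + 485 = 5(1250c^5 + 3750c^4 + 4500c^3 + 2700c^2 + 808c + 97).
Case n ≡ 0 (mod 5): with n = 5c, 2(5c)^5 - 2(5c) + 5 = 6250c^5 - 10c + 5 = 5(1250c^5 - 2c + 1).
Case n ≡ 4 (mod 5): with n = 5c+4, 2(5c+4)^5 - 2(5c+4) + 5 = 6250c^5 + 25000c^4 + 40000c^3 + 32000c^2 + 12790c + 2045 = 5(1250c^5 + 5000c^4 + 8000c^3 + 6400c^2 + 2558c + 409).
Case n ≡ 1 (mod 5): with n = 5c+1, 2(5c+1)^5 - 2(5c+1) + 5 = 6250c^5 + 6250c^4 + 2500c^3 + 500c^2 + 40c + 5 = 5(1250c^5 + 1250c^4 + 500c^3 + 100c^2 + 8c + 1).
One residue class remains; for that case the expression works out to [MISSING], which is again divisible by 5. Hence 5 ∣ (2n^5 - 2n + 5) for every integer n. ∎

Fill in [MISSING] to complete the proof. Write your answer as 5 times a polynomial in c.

Only n ≡ 2 (mod 5) is unaccounted for. Put n = 5c+2:
2(5c+2)^5 - 2(5c+2) + 5 expands to 6250c^5 + 12500c^4 + 10000c^3 + 4000c^2 + 790c + 65,
and factoring out 5 leaves 5(1250c^5 + 2500c^4 + 2000c^3 + 800c^2 + 158c + 13).

5(1250c^5 + 2500c^4 + 2000c^3 + 800c^2 + 158c + 13)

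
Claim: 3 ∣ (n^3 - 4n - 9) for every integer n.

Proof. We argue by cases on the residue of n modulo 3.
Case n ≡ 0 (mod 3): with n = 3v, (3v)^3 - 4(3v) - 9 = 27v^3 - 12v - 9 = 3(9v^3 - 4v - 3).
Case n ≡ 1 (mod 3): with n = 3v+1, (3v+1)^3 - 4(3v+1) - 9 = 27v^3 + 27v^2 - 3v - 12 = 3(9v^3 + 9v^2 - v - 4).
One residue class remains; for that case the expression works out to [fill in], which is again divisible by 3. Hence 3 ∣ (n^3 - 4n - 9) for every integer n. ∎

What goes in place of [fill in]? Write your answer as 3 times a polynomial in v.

The residues treated are {0, 1}, so the missing case is n ≡ 2 (mod 3); write n = 3v+2.
Then (3v+2)^3 - 4(3v+2) - 9 = 27v^3 + 54v^2 + 24v - 9 = 3(9v^3 + 18v^2 + 8v - 3).

3(9v^3 + 18v^2 + 8v - 3)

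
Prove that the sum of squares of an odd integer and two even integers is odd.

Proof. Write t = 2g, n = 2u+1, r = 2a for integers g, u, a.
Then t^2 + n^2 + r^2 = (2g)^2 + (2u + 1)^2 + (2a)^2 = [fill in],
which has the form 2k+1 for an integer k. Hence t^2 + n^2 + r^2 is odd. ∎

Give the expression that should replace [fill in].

2(2a^2 + 2g^2 + 2u^2 + 2u) + 1

(2g)^2 + (2u + 1)^2 + (2a)^2 = 4a^2 + 4g^2 + 4u^2 + 4u + 1
= 2(2a^2 + 2g^2 + 2u^2 + 2u) + 1.
Since 2a^2 + 2g^2 + 2u^2 + 2u is an integer, the sum of squares is of the form 2k+1 for an integer k.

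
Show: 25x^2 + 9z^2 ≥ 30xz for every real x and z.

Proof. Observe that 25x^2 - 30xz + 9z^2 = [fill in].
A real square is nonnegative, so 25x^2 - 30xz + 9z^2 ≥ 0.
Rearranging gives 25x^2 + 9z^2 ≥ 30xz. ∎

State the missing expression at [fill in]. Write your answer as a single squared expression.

(5x - 3z)^2

25x^2 - 30xz + 9z^2 is a perfect-square trinomial: the outer terms are (5x)^2 and (3z)^2, and the cross term is -2·5x·3z.
So 25x^2 - 30xz + 9z^2 = (5x - 3z)^2 ≥ 0.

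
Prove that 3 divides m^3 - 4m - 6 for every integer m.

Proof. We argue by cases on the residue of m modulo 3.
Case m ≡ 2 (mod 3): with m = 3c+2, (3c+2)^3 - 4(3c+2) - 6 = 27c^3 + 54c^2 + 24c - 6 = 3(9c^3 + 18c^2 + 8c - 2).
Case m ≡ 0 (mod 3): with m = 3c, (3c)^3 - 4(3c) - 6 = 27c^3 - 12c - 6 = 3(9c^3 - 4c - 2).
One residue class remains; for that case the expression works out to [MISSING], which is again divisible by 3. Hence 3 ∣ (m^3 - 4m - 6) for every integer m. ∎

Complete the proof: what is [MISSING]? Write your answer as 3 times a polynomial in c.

3(9c^3 + 9c^2 - c - 3)

The residues treated are {2, 0}, so the missing case is m ≡ 1 (mod 3); write m = 3c+1.
Then (3c+1)^3 - 4(3c+1) - 6 = 27c^3 + 27c^2 - 3c - 9 = 3(9c^3 + 9c^2 - c - 3).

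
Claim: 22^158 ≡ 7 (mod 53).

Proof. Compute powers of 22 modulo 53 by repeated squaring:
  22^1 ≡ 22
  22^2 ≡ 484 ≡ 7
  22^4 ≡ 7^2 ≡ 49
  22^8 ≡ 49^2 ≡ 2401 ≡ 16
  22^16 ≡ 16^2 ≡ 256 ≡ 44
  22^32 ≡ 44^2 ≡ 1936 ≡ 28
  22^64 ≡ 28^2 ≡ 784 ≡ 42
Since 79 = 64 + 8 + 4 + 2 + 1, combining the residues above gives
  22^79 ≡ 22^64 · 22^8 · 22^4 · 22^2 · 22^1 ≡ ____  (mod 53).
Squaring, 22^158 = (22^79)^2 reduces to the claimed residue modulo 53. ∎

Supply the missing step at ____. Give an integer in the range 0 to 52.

22^64 · 22^8 · 22^4 · 22^2 · 22^1 ≡ 42 · 16 · 49 · 7 · 22 = 5070912.
5070912 mod 53 = 31, so 22^79 ≡ 31 (mod 53).

31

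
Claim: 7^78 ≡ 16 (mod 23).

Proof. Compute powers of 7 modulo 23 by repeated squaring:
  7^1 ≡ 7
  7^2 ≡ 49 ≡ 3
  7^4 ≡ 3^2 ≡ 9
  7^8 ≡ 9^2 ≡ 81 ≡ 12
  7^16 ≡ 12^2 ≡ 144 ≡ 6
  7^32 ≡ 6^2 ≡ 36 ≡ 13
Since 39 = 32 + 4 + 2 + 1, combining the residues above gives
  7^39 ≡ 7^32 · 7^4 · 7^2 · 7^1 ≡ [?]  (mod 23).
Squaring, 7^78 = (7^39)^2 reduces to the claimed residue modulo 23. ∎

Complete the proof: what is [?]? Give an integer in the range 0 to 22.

7^32 · 7^4 · 7^2 · 7^1 ≡ 13 · 9 · 3 · 7 = 2457.
2457 mod 23 = 19, so 7^39 ≡ 19 (mod 23).

19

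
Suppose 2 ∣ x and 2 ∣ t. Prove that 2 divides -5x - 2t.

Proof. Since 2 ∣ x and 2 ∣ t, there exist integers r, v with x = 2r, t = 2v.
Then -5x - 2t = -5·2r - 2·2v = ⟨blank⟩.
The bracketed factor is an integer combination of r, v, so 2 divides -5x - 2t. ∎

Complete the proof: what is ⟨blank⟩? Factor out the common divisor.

2(-5r - 2v)

Pull the common 2 out of every term: -5·2r - 2·2v = 2(-5r - 2v).
-5r - 2v is an integer, which exhibits the divisibility.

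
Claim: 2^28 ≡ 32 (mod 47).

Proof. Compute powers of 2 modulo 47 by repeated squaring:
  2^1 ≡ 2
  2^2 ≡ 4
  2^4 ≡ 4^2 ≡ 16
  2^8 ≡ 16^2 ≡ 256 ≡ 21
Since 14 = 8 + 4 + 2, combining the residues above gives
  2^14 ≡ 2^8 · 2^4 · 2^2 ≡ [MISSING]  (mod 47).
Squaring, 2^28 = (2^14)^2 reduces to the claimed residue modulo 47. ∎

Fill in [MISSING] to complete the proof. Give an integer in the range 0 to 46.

2^8 · 2^4 · 2^2 ≡ 21 · 16 · 4 = 1344.
1344 mod 47 = 28, so 2^14 ≡ 28 (mod 47).

28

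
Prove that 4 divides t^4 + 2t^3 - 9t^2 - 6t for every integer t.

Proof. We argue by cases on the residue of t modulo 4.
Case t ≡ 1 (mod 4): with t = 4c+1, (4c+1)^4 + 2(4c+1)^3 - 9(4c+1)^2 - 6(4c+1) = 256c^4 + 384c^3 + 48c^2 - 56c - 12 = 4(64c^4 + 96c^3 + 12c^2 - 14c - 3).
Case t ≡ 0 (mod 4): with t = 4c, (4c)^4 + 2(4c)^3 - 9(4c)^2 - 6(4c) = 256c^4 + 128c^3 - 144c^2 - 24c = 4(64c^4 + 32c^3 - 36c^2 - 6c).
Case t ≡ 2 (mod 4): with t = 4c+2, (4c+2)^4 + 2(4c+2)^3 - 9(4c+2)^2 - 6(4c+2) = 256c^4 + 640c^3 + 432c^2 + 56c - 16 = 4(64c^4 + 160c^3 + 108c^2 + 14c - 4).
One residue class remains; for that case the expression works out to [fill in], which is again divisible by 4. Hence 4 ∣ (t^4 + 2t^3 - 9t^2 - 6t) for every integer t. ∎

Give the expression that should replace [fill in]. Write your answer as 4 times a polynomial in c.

The residues treated are {1, 0, 2}, so the missing case is t ≡ 3 (mod 4); write t = 4c+3.
Then (4c+3)^4 + 2(4c+3)^3 - 9(4c+3)^2 - 6(4c+3) = 256c^4 + 896c^3 + 1008c^2 + 408c + 36 = 4(64c^4 + 224c^3 + 252c^2 + 102c + 9).

4(64c^4 + 224c^3 + 252c^2 + 102c + 9)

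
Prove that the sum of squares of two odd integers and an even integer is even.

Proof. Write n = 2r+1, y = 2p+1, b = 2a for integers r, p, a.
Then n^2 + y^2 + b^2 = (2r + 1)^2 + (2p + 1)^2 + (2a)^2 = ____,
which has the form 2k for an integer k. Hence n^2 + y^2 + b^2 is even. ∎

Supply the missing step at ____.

2(2a^2 + 2p^2 + 2p + 2r^2 + 2r + 1)

Expanding: (2r + 1)^2 + (2p + 1)^2 + (2a)^2 = 4a^2 + 4p^2 + 4p + 4r^2 + 4r + 2.
Every term is even; pulling out the factor of 2 gives 2(2a^2 + 2p^2 + 2p + 2r^2 + 2r + 1).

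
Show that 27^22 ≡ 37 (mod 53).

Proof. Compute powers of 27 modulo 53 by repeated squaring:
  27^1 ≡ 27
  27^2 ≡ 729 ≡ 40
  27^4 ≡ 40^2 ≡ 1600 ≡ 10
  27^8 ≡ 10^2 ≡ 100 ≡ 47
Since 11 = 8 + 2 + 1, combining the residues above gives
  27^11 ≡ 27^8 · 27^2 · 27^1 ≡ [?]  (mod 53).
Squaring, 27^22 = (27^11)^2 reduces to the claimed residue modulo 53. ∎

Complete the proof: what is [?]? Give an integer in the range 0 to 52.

Multiply the listed residues: 47 · 40 · 27 = 1880 → 50760.
Reducing modulo 53: 50760 = 957·53 + 39, so 27^11 ≡ 39.

39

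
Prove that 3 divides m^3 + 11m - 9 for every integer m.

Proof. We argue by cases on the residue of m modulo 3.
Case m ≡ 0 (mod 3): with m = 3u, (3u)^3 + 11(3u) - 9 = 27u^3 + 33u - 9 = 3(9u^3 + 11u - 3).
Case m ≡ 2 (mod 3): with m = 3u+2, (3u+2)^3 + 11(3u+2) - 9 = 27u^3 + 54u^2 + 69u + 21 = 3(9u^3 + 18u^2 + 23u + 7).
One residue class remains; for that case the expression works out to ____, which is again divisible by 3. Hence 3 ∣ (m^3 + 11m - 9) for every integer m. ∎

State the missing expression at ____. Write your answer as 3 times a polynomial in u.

The residues treated are {0, 2}, so the missing case is m ≡ 1 (mod 3); write m = 3u+1.
Then (3u+1)^3 + 11(3u+1) - 9 = 27u^3 + 27u^2 + 42u + 3 = 3(9u^3 + 9u^2 + 14u + 1).

3(9u^3 + 9u^2 + 14u + 1)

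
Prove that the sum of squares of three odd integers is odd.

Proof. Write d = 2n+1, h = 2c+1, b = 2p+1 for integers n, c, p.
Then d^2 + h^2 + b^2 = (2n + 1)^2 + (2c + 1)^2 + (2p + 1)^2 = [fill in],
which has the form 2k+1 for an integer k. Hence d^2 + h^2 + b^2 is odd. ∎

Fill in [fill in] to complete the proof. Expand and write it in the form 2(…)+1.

(2n + 1)^2 + (2c + 1)^2 + (2p + 1)^2 = 4c^2 + 4c + 4n^2 + 4n + 4p^2 + 4p + 3
= 2(2c^2 + 2c + 2n^2 + 2n + 2p^2 + 2p + 1) + 1.
Since 2c^2 + 2c + 2n^2 + 2n + 2p^2 + 2p + 1 is an integer, the sum of squares is of the form 2k+1 for an integer k.

2(2c^2 + 2c + 2n^2 + 2n + 2p^2 + 2p + 1) + 1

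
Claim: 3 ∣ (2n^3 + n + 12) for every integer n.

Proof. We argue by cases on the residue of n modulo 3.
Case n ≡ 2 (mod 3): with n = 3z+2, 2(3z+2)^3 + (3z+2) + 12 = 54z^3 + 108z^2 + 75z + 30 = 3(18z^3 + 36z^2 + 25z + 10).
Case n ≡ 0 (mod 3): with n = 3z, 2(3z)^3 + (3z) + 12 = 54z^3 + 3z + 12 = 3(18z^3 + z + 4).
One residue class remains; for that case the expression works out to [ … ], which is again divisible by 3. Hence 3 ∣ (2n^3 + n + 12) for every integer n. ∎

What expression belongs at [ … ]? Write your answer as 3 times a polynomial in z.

3(18z^3 + 18z^2 + 7z + 5)

Only n ≡ 1 (mod 3) is unaccounted for. Put n = 3z+1:
2(3z+1)^3 + (3z+1) + 12 expands to 54z^3 + 54z^2 + 21z + 15,
and factoring out 3 leaves 3(18z^3 + 18z^2 + 7z + 5).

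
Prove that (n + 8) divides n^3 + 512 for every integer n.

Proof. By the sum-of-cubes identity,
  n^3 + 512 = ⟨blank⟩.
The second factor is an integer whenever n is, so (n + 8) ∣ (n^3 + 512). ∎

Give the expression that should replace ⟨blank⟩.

Polynomial division of n^3 + 512 by n + 8 leaves remainder 0 and quotient n^2 - 8n + 64.
Hence n^3 + 512 = (n + 8)(n^2 - 8n + 64).

(n + 8)(n^2 - 8n + 64)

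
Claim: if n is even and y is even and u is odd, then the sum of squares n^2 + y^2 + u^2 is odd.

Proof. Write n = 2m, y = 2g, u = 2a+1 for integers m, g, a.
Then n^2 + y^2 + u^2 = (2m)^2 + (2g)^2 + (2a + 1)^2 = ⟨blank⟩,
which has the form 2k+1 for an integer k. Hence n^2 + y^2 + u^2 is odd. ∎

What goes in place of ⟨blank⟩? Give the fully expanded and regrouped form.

2(2a^2 + 2a + 2g^2 + 2m^2) + 1

Expanding: (2m)^2 + (2g)^2 + (2a + 1)^2 = 4a^2 + 4a + 4g^2 + 4m^2 + 1.
Every term except the constant is even, so this is 2(2a^2 + 2a + 2g^2 + 2m^2) + 1,
and 2a^2 + 2a + 2g^2 + 2m^2 ∈ ℤ gives the required form.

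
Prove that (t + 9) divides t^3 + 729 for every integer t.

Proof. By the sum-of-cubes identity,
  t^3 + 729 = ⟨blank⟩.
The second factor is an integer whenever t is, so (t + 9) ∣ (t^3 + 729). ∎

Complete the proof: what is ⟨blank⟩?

Polynomial division of t^3 + 729 by t + 9 leaves remainder 0 and quotient t^2 - 9t + 81.
Hence t^3 + 729 = (t + 9)(t^2 - 9t + 81).

(t + 9)(t^2 - 9t + 81)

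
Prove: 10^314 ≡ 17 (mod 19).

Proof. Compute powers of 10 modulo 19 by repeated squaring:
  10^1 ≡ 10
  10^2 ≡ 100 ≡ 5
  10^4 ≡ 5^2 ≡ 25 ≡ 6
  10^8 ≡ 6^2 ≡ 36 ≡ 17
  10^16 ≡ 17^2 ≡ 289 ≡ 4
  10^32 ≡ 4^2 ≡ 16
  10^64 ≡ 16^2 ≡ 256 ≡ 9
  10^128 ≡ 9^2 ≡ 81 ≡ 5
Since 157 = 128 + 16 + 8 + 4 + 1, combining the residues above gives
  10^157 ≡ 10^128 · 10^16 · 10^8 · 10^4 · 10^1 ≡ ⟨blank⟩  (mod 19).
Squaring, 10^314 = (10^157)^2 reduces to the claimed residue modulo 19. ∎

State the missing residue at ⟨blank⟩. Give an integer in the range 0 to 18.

Multiply the listed residues: 5 · 4 · 17 · 6 · 10 = 20 → 340 → 2040 → 20400.
Reducing modulo 19: 20400 = 1073·19 + 13, so 10^157 ≡ 13.

13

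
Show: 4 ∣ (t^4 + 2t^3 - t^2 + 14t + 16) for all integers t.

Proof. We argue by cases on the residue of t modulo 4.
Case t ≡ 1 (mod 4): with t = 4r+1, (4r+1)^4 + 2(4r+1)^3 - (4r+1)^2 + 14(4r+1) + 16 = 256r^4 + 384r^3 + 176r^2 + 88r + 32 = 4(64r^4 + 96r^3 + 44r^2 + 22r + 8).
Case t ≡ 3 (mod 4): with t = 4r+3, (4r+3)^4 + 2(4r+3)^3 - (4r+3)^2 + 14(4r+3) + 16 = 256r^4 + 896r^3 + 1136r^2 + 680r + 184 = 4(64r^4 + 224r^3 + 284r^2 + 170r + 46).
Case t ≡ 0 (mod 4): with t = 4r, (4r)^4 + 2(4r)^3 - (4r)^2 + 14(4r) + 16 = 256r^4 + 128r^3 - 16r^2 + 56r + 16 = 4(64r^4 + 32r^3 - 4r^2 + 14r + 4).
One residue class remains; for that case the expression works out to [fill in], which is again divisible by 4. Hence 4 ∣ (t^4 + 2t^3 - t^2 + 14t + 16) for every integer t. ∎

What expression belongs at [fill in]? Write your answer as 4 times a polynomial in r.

The residues treated are {1, 3, 0}, so the missing case is t ≡ 2 (mod 4); write t = 4r+2.
Then (4r+2)^4 + 2(4r+2)^3 - (4r+2)^2 + 14(4r+2) + 16 = 256r^4 + 640r^3 + 560r^2 + 264r + 72 = 4(64r^4 + 160r^3 + 140r^2 + 66r + 18).

4(64r^4 + 160r^3 + 140r^2 + 66r + 18)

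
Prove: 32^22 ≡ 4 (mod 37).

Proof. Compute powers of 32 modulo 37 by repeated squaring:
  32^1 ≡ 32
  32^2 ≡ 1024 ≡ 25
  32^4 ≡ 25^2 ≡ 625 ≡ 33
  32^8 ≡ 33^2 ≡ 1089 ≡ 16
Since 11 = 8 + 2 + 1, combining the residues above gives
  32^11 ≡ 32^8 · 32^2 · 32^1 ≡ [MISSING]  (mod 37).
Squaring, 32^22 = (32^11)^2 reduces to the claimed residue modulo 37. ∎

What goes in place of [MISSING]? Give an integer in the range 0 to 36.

32^8 · 32^2 · 32^1 ≡ 16 · 25 · 32 = 12800.
12800 mod 37 = 35, so 32^11 ≡ 35 (mod 37).

35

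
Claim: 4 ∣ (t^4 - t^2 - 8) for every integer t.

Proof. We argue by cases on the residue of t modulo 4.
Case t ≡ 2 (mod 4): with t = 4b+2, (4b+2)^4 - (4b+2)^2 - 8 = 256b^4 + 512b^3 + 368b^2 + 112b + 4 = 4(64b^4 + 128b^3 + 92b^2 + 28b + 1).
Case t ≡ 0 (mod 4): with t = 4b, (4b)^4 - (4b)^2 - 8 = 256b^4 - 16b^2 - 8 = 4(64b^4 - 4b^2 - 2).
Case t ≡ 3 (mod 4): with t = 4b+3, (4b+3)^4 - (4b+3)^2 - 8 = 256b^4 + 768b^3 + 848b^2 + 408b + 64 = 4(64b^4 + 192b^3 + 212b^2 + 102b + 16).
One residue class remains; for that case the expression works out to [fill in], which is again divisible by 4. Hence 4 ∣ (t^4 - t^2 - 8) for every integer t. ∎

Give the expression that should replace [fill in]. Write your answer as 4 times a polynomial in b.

Only t ≡ 1 (mod 4) is unaccounted for. Put t = 4b+1:
(4b+1)^4 - (4b+1)^2 - 8 expands to 256b^4 + 256b^3 + 80b^2 + 8b - 8,
and factoring out 4 leaves 4(64b^4 + 64b^3 + 20b^2 + 2b - 2).

4(64b^4 + 64b^3 + 20b^2 + 2b - 2)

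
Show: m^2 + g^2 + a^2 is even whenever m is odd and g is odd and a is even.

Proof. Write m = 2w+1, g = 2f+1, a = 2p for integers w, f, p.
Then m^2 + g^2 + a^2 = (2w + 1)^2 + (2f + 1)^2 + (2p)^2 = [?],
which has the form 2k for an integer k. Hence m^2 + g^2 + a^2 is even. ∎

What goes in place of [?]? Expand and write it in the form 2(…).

2(2f^2 + 2f + 2p^2 + 2w^2 + 2w + 1)

(2w + 1)^2 + (2f + 1)^2 + (2p)^2 = 4f^2 + 4f + 4p^2 + 4w^2 + 4w + 2
= 2(2f^2 + 2f + 2p^2 + 2w^2 + 2w + 1).
Since 2f^2 + 2f + 2p^2 + 2w^2 + 2w + 1 is an integer, the sum of squares is of the form 2k for an integer k.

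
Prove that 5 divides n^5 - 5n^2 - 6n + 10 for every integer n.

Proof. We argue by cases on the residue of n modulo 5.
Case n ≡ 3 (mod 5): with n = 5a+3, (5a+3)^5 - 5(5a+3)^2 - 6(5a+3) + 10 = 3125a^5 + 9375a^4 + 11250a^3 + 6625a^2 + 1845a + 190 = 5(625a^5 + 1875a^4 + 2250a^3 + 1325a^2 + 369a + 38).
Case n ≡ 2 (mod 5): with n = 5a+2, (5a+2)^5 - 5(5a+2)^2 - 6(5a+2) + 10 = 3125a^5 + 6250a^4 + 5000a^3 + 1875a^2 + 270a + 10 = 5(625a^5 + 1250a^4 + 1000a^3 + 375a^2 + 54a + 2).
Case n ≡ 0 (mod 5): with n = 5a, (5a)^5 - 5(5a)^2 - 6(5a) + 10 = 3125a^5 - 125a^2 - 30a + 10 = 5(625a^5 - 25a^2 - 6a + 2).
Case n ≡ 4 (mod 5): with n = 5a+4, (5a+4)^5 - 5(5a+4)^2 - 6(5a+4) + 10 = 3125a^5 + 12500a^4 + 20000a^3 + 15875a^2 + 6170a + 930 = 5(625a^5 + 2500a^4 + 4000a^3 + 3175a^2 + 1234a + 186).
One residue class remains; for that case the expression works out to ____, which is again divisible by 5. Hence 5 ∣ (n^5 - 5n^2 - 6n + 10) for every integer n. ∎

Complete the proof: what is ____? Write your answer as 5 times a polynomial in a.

5(625a^5 + 625a^4 + 250a^3 + 25a^2 - 11a)

The residues treated are {3, 2, 0, 4}, so the missing case is n ≡ 1 (mod 5); write n = 5a+1.
Then (5a+1)^5 - 5(5a+1)^2 - 6(5a+1) + 10 = 3125a^5 + 3125a^4 + 1250a^3 + 125a^2 - 55a = 5(625a^5 + 625a^4 + 250a^3 + 25a^2 - 11a).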